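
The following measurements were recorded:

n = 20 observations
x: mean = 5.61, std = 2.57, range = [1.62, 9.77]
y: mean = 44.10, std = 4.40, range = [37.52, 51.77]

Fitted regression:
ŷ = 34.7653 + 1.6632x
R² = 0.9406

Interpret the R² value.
About 94.06% of the variability in y is accounted for by the regression on x (R² = 0.9406) — a strong linear fit.

R² = 1 − SS_res/SS_tot compares the residual scatter to the total scatter of y about its mean.

Here R² = 0.9406:
- Explained: 94.06% of the variation in y
- Unexplained (residual): 100% − 94.06% = 5.94%
- Rule of thumb (below 0.3 weak; 0.3 to below 0.7 moderate; 0.7 and above strong) → strong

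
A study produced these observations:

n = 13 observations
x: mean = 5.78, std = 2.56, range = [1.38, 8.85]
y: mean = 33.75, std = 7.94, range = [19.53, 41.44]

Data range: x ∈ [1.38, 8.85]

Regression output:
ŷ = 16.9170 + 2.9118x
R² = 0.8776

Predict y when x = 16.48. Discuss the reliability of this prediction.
The equation gives ŷ = 64.9035; however x = 16.48 is 7.63 units above the observed range, so this extrapolated value should not be trusted.

Prediction calculation:
ŷ = 16.9170 + 2.9118 × 16.48
ŷ = 64.9035

Reliability:
- Data range: x ∈ [1.38, 8.85]
- Prediction point: x = 16.48 is 7.63 units above the observed range → this is EXTRAPOLATION, not interpolation

Why that matters here:
- Real relationships often flatten, saturate, or turn nonlinear at extremes
- There are no observations near this x to validate the fitted line there

Report the number if required, but flag clearly that it is an extrapolation.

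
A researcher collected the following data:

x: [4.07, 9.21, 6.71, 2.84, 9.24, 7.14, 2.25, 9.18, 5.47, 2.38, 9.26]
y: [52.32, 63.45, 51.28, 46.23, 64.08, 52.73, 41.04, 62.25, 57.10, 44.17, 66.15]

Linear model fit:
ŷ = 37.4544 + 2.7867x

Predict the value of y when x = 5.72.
ŷ = 53.3943

x = 5.72 lies inside the observed range [2.25, 9.26], so the fitted equation applies directly:

ŷ = 37.4544 + 2.7867 × 5.72
ŷ = 37.4544 + 15.9399
ŷ = 53.3943

This is a point prediction; actual observations scatter around it by roughly the residual standard deviation.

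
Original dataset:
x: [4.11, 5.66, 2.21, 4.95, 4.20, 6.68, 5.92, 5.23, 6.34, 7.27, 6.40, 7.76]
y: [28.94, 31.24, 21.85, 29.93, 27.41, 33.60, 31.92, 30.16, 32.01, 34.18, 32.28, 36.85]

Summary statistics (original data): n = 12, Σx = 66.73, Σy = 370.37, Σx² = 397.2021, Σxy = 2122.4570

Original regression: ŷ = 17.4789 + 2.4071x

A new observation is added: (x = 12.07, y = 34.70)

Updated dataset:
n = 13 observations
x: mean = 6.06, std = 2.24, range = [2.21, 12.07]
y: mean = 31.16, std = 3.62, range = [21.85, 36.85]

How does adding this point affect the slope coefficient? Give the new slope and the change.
New slope β₁ = 1.3173 versus 2.4071 before: a change of -1.0898 (-45.3%).

x = 12.07 lies well outside the original x-range [2.21, 7.76] (x̄ ≈ 5.56), so this observation has high leverage and can move the slope substantially.

Step 1: Update the sums with the new point (n goes from 12 to 13)
Σx  = 66.73 + 12.07 = 78.80
Σy  = 370.37 + 34.70 = 405.07
Σx² = 397.2021 + 12.07² = 397.2021 + 145.6849 = 542.8870
Σxy = 2122.4570 + 12.07×34.70 = 2122.4570 + 418.8290 = 2541.2860

Step 2: Recompute the slope with b₁ = (nΣxy − ΣxΣy) / (nΣx² − (Σx)²)
Numerator   = 13×2541.2860 − 78.80×405.07 = 33036.7180 − 31919.5160 = 1117.2020
Denominator = 13×542.8870 − 78.80² = 7057.5310 − 6209.4400 = 848.0910
b₁(new) = 1117.2020 / 848.0910 = 1.3173

(Same formula on the original sums: (12×2122.4570 − 66.73×370.37) / (12×397.2021 − 66.73²) = 754.6939 / 313.5323 = 2.4071, matching the given fit.)

Step 3: Change in slope
Δβ₁ = 1.3173 − 2.4071 = -1.0898
Relative change = -1.0898 / 2.4071 × 100% = -45.3%
→ the slope decreases when the point is added.

A high-leverage point only changes the slope if it is off the original line; here y = 34.70 is below the original trend, so the slope decreases.
In practice: check such a point for data-entry or measurement error; refit with and without it and report both if conclusions differ.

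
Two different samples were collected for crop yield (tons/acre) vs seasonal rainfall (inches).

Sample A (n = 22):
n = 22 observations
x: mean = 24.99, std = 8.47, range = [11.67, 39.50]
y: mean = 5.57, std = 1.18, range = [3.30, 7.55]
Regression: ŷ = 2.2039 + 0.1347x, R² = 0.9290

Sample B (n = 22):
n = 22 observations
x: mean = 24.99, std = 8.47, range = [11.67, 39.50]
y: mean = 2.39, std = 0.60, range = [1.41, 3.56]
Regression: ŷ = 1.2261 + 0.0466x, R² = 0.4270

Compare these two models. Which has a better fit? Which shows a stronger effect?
Model A has the better fit (R² = 0.9290 vs 0.4270). Model A shows the stronger effect (|β₁| = 0.1347 vs 0.0466).

Model Comparison:

Goodness of fit (R²):
- Model A: R² = 0.9290 → 92.90% of variance in crop yield explained
- Model B: R² = 0.4270 → 42.70% of variance in crop yield explained
- 0.9290 > 0.4270 → Model A has the better fit

Which has the larger per-inch effect? (|β₁|)
- Model A: β₁ = 0.1347 → predicted crop yield rises 0.1347 tons/acre per additional inch of rainfall
- Model B: β₁ = 0.0466 → predicted crop yield rises 0.0466 tons/acre per additional inch of rainfall
- |0.1347| > |0.0466| → Model A shows the stronger marginal effect

Notes:
- A steeper slope doesn't make a better model if the scatter around the line is large.
- A better fit (higher R²) doesn't necessarily mean a more important relationship.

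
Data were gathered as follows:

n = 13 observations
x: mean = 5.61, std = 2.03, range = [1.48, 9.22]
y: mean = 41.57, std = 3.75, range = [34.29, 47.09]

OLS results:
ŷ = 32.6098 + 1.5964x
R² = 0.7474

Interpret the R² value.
R² = 0.7474 means 74.74% of the variation in y is explained by the linear relationship with x. This indicates a strong fit.

The coefficient of determination R² is the fraction of the total variation in y that the fitted line accounts for.

Here R² = 0.7474:
- Explained: 74.74% of the variation in y
- Unexplained (residual): 100% − 74.74% = 25.26%
- Rule of thumb (below 0.3 weak; 0.3 to below 0.7 moderate; 0.7 and above strong) → strong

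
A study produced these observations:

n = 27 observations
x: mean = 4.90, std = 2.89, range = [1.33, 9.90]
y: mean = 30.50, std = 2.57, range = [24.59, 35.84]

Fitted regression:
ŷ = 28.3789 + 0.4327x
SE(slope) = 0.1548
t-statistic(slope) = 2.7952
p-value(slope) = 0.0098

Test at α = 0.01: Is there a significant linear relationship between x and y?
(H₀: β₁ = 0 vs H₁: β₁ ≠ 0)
Since p-value = 0.0098 < α = 0.01, reject H₀ — the slope is significantly different from 0.

Hypothesis test for the slope coefficient:

H₀: β₁ = 0 (no linear relationship)
H₁: β₁ ≠ 0 (linear relationship exists)

Test statistic: t = β̂₁ / SE(β̂₁) = 0.4327 / 0.1548 = 2.7952

p = 0.0098: how often a slope estimate this far from 0 (in SE units) would arise by chance if β₁ were truly 0.

Decision rule: reject H₀ if p-value < α.
p-value = 0.0098 < α = 0.01 → reject H₀.

At α = 0.01 the data do provide convincing evidence of a nonzero slope.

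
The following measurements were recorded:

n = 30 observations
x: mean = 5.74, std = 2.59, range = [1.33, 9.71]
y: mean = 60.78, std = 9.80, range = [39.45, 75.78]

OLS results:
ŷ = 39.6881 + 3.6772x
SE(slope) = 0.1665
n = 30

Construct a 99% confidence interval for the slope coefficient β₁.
The 99% CI for β₁ is (3.2171, 4.1373)

Confidence interval for the slope:

The 99% CI for β₁ is: β̂₁ ± t*(α/2, n-2) × SE(β̂₁)

Step 1: Find critical t-value
- Confidence level = 0.99
- Degrees of freedom = n - 2 = 30 - 2 = 28
- t*(α/2, 28) = 2.7633

Step 2: Calculate margin of error
Margin = 2.7633 × 0.1665 = 0.4601

Step 3: Construct interval
CI = 3.6772 ± 0.4601
CI = (3.2171, 4.1373)

Interpretation: each one-unit increase in x is associated with a change in mean y of between 3.2171 and 4.1373, with 99% confidence.
Both endpoints are positive, so the data support a genuinely positive slope at this confidence level.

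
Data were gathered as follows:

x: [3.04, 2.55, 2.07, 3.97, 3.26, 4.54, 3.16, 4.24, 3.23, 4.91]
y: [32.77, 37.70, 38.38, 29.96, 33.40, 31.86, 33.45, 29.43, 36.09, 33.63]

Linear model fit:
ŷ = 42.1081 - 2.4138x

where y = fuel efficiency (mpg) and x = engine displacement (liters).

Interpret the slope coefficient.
On average, fuel efficiency is about 2.4138 mpg lower for every extra liter of engine displacement.

β₁ = -2.4138 is the change in predicted fuel efficiency (mpg) per additional liter of engine displacement.

Interpretation:
- Engine displacement up by 1 liter → predicted fuel efficiency decreases by 2.4138 mpg
- This is a linear approximation: the same per-unit change is assumed across the whole observed x range
- The slope describes association in these data, not necessarily a causal effect

(β₀ = 42.1081 is the fitted value at x = 0 and is not part of the slope interpretation.)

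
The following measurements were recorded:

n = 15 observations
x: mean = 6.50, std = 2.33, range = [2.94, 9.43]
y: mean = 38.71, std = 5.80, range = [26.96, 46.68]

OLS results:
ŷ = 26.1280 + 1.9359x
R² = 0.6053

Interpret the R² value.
R² = 0.6053 means 60.53% of the variation in y is explained by the linear relationship with x. This indicates a moderate fit.

The coefficient of determination R² is the fraction of the total variation in y that the fitted line accounts for.

Here R² = 0.6053:
- Explained: 60.53% of the variation in y
- Unexplained (residual): 100% − 60.53% = 39.47%
- Rule of thumb (below 0.3 weak; 0.3 to below 0.7 moderate; 0.7 and above strong) → moderate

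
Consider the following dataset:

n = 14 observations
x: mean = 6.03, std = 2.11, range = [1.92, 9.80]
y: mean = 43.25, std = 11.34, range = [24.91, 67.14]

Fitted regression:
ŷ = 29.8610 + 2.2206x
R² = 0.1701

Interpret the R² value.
R² = 0.1701 means 17.01% of the variation in y is explained by the linear relationship with x. This indicates a weak fit.

R² = 1 − SS_res/SS_tot compares the residual scatter to the total scatter of y about its mean.

Here R² = 0.1701:
- Explained: 17.01% of the variation in y
- Unexplained (residual): 100% − 17.01% = 82.99%
- Rule of thumb (below 0.3 weak; 0.3 to below 0.7 moderate; 0.7 and above strong) → weak

Note: R² says nothing about causation, and a high R² does not by itself mean the linear form is appropriate — check the residuals.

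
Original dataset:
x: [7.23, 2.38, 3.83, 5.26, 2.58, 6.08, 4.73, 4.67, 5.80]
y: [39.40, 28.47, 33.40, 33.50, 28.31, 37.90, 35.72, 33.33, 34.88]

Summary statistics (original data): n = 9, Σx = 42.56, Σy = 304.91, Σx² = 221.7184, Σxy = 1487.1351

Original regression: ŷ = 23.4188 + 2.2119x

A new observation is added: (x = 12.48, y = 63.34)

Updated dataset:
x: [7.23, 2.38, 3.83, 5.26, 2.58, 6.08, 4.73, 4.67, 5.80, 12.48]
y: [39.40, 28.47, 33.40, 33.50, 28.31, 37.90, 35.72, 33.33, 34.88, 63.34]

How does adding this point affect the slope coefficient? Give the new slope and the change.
New slope β₁ = 3.3648 versus 2.2119 before: a change of +1.1529 (+52.1%).

The new point has HIGH LEVERAGE: x = 12.48 is far from the original mean x̄ = 42.56/9 ≈ 4.73 (original range [2.38, 7.23]).

Step 1: Update the sums with the new point (n goes from 9 to 10)
Σx  = 42.56 + 12.48 = 55.04
Σy  = 304.91 + 63.34 = 368.25
Σx² = 221.7184 + 12.48² = 221.7184 + 155.7504 = 377.4688
Σxy = 1487.1351 + 12.48×63.34 = 1487.1351 + 790.4832 = 2277.6183

Step 2: Recompute the slope with b₁ = (nΣxy − ΣxΣy) / (nΣx² − (Σx)²)
Numerator   = 10×2277.6183 − 55.04×368.25 = 22776.1830 − 20268.4800 = 2507.7030
Denominator = 10×377.4688 − 55.04² = 3774.6880 − 3029.4016 = 745.2864
b₁(new) = 2507.7030 / 745.2864 = 3.3648

(Same formula on the original sums: (9×1487.1351 − 42.56×304.91) / (9×221.7184 − 42.56²) = 407.2463 / 184.1120 = 2.2119, matching the given fit.)

Step 3: Change in slope
Δβ₁ = 3.3648 − 2.2119 = +1.1529
Relative change = +1.1529 / 2.2119 × 100% = +52.1%
→ the slope increases when the point is added.

Because the point sits above the extension of the original line at a high-leverage x, it tilts the fit up.
In practice: examine leverage (hᵢ) and Cook's distance rather than deleting it automatically.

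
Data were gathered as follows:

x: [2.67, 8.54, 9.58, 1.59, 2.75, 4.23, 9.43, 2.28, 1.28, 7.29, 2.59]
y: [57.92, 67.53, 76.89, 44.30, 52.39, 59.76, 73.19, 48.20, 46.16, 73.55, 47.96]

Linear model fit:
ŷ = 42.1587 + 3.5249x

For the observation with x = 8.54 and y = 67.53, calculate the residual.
Residual = -4.7313

The residual is the difference between the actual value and the predicted value:

Residual = y - ŷ

Step 1: Calculate predicted value
ŷ = 42.1587 + 3.5249 × 8.54
ŷ = 72.2613

Step 2: Calculate residual
Residual = 67.53 - 72.2613
Residual = -4.7313

Sign check: y < ŷ, so the point is below the line and the fit overestimates here.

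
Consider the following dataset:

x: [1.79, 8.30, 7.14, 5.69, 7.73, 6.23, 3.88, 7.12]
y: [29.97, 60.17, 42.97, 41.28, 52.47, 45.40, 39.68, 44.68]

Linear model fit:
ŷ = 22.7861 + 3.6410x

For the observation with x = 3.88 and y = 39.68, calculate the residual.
Residual = 2.7668

The residual is the difference between the actual value and the predicted value:

Residual = y - ŷ

Step 1: Calculate predicted value
ŷ = 22.7861 + 3.6410 × 3.88
ŷ = 36.9132

Step 2: Calculate residual
Residual = 39.68 - 36.9132
Residual = 2.7668

The residual is positive, so the observed y = 39.68 sits above the regression line (the line underestimates it by 2.7668).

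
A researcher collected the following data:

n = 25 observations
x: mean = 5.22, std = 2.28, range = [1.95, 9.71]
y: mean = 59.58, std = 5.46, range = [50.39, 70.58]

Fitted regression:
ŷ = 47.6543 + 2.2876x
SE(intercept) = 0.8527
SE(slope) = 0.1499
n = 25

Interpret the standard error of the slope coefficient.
SE(β̂₁) = 0.1499 is the estimated standard deviation of the slope estimate across repeated samples; relative to β̂₁ = 2.2876 that is 6.6%, a precise estimate.

SE(β̂₁) = s / √Sxx, where s is the residual standard deviation and Sxx = Σ(x − x̄)². It is the yardstick for how far β̂₁ = 2.2876 could plausibly be from the true slope.

Relative precision:
- SE / |β̂₁| = 0.1499 / 2.2876 = 6.6%
- Rule of thumb (under 20%: precise; 20% to under 50%: moderately precise; 50% or more: imprecise) → precise

Link to the t-test: t = β̂₁ / SE(β̂₁) = 2.2876 / 0.1499 = 15.2608, the statistic for H₀: β₁ = 0.

What drives SE(β̂₁): larger n (here n = 25) → smaller SE; wider spread of x values → smaller SE.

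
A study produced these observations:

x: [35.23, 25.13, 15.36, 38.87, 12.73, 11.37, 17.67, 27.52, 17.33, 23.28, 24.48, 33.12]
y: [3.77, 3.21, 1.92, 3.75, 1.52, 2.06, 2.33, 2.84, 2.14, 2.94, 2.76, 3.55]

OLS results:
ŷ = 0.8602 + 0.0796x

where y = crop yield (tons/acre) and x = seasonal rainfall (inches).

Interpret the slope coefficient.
For each additional inch of rainfall, predicted crop yield increases by approximately 0.0796 tons/acre.

The slope coefficient β₁ = 0.0796 represents the marginal effect of rainfall on crop yield.

Interpretation:
- Rainfall up by 1 inch → predicted crop yield increases by 0.0796 tons/acre
- This is a linear approximation: the same per-unit change is assumed across the whole observed x range

The intercept β₀ = 0.8602 is the predicted crop yield when rainfall = 0; since the smallest observed x is 11.37, this is an extrapolation and mainly anchors the line.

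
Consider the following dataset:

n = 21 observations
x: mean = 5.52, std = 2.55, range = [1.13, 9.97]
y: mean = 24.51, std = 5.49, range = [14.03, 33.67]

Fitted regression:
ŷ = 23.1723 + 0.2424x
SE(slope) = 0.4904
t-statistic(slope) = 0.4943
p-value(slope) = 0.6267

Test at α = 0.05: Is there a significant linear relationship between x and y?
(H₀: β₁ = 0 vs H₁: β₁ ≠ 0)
p-value = 0.6267 ≥ α = 0.05, so we fail to reject H₀. The relationship is not significant.

Hypothesis test for the slope coefficient:

H₀: β₁ = 0 (no linear relationship)
H₁: β₁ ≠ 0 (linear relationship exists)

Test statistic: t = β̂₁ / SE(β̂₁) = 0.2424 / 0.4904 = 0.4943

p = 0.6267: how often a slope estimate this far from 0 (in SE units) would arise by chance if β₁ were truly 0.

Decision rule: reject H₀ if p-value < α.
p-value = 0.6267 ≥ α = 0.05 → fail to reject H₀.

There is not sufficient evidence at the 5% significance level to conclude that a linear relationship exists between x and y.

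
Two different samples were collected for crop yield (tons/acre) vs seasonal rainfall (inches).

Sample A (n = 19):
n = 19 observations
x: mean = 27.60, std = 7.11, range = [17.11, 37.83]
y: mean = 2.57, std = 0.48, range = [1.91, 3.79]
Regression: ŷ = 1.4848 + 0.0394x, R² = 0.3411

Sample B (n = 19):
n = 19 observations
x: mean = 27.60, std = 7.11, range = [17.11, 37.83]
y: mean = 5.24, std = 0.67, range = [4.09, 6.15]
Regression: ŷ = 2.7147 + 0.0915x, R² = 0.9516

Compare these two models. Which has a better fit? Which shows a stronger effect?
Model B has the better fit (R² = 0.9516 vs 0.3411). Model B shows the stronger effect (|β₁| = 0.0915 vs 0.0394).

Model Comparison:

Goodness of fit (R²):
- Model A: R² = 0.3411 → 34.11% of variance in crop yield explained
- Model B: R² = 0.9516 → 95.16% of variance in crop yield explained
- 0.9516 > 0.3411 → Model B has the better fit

Strength of effect — compare |β₁|:
- Model A: β₁ = 0.0394 → predicted crop yield rises 0.0394 tons/acre per additional inch of rainfall
- Model B: β₁ = 0.0915 → predicted crop yield rises 0.0915 tons/acre per additional inch of rainfall
- |0.0394| < |0.0915| → Model B shows the stronger marginal effect

Notes:
- A better fit (higher R²) doesn't necessarily mean a more important relationship.
- R² measures how tightly points cluster around the line; β₁ measures how steep the line is — they answer different questions.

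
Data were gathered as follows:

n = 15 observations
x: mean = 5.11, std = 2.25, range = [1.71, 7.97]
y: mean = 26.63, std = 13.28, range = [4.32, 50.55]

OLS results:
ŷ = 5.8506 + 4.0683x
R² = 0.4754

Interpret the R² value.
R² = 0.4754 means 47.54% of the variation in y is explained by the linear relationship with x. This indicates a moderate fit.

The coefficient of determination R² is the fraction of the total variation in y that the fitted line accounts for.

Here R² = 0.4754:
- Explained: 47.54% of the variation in y
- Unexplained (residual): 100% − 47.54% = 52.46%
- Rule of thumb (below 0.3 weak; 0.3 to below 0.7 moderate; 0.7 and above strong) → moderate

Note: R² says nothing about causation, and a high R² does not by itself mean the linear form is appropriate — check the residuals.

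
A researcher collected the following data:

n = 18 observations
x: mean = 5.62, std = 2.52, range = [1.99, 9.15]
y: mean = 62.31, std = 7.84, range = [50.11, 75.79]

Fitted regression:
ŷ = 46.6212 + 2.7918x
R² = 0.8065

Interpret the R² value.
The model explains 80.65% of the variance in y (R² = 0.8065), leaving 19.35% unexplained; the fit is strong.

R² (coefficient of determination) measures the proportion of variance in y explained by the regression model.

Here R² = 0.8065:
- Explained: 80.65% of the variation in y
- Unexplained (residual): 100% − 80.65% = 19.35%
- Rule of thumb (below 0.3 weak; 0.3 to below 0.7 moderate; 0.7 and above strong) → strong

Note: R² says nothing about causation, and a high R² does not by itself mean the linear form is appropriate — check the residuals.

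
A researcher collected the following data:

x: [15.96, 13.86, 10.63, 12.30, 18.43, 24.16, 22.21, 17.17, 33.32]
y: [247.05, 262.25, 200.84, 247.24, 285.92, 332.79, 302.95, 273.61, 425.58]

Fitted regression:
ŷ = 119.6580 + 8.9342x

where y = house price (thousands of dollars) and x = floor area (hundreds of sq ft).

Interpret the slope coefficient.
On average, house price is about 8.9342 thousand dollars higher for every extra hundred sq ft of floor area.

β₁ = 8.9342 is the change in predicted house price (thousand dollars) per additional hundred sq ft of floor area.

Interpretation:
- Floor area up by 1 hundred sq ft → predicted house price increases by 8.9342 thousand dollars
- This is a linear approximation: the same per-unit change is assumed across the whole observed x range
- The sign (+) gives the direction; the magnitude 8.9342 gives the size of the effect per hundred sq ft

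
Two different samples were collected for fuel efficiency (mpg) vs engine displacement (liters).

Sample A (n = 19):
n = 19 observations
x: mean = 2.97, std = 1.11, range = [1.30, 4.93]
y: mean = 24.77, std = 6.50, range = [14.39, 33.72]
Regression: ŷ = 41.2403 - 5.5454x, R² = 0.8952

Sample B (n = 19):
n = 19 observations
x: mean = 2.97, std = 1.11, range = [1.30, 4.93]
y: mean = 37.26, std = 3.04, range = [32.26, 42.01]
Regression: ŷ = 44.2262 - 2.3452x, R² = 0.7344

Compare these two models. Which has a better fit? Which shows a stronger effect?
Model A has the better fit (R² = 0.8952 vs 0.7344). Model A shows the stronger effect (|β₁| = 5.5454 vs 2.3452).

Model Comparison:

Which explains more variance? (R²)
- Model A: R² = 0.8952 → 89.52% of variance in fuel efficiency explained
- Model B: R² = 0.7344 → 73.44% of variance in fuel efficiency explained
- 0.8952 > 0.7344 → Model A has the better fit

Effect size (slope magnitude):
- Model A: β₁ = -5.5454 → predicted fuel efficiency falls 5.5454 mpg per additional liter of engine displacement
- Model B: β₁ = -2.3452 → predicted fuel efficiency falls 2.3452 mpg per additional liter of engine displacement
- |-5.5454| > |-2.3452| → Model A shows the stronger marginal effect

Note: The two samples could reflect different populations, time periods, or measurement quality.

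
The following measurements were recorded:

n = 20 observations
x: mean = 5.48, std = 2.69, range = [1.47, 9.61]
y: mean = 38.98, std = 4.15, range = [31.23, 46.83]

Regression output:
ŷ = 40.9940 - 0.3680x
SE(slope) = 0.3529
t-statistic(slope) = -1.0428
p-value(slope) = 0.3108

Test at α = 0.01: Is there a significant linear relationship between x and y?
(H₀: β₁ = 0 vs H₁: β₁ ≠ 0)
Fail to reject H₀: p-value = 0.3108 ≥ α = 0.01. The linear relationship is not significant at the 1% level.

Hypothesis test for the slope coefficient:

H₀: β₁ = 0 (no linear relationship)
H₁: β₁ ≠ 0 (linear relationship exists)

Test statistic: t = β̂₁ / SE(β̂₁) = -0.3680 / 0.3529 = -1.0428

p = 0.3108: how often a slope estimate this far from 0 (in SE units) would arise by chance if β₁ were truly 0.

Decision rule: reject H₀ if p-value < α.
p-value = 0.3108 ≥ α = 0.01 → fail to reject H₀.

Conclusion: the linear association between x and y is not significant at the 1% level.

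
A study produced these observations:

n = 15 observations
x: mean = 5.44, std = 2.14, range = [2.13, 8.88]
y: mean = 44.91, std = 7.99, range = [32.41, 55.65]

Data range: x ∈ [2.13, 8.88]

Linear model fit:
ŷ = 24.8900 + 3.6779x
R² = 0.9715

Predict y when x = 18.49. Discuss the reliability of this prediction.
The equation gives ŷ = 92.8944; however x = 18.49 is 9.61 units above the observed range, so this extrapolated value should not be trusted.

Prediction calculation:
ŷ = 24.8900 + 3.6779 × 18.49
ŷ = 92.8944

Reliability:
- Data range: x ∈ [2.13, 8.88]
- Prediction point: x = 18.49 is 9.61 units above the observed range → this is EXTRAPOLATION, not interpolation

Why that matters here:
- R² describes fit only over the sampled x values; it says nothing about behaviour beyond them
- The standard error of prediction grows with (x − x̄)², and x = 18.49 is far from x̄ = 5.44

A defensible statement: 'if the linear trend continued to x = 18.49, y would be about 92.8944' — the premise is untested.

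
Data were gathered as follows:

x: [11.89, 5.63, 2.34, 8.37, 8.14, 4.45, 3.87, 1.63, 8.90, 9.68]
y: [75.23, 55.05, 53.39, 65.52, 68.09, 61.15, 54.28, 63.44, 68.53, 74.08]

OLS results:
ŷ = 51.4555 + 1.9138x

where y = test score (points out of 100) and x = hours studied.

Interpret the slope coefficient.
On average, test score is about 1.9138 points higher for every extra hour of study time.

The slope β₁ = 1.9138 gives the rate at which the fitted test score changes with study time.

Interpretation:
- Study time up by 1 hour → predicted test score increases by 1.9138 points
- This is a linear approximation: the same per-unit change is assumed across the whole observed x range

(β₀ = 51.4555 is the fitted value at x = 0 and is not part of the slope interpretation.)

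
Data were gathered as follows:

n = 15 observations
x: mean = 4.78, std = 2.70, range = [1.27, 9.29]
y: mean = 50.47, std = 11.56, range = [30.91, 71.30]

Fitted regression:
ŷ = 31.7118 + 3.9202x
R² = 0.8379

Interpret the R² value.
About 83.79% of the variability in y is accounted for by the regression on x (R² = 0.8379) — a strong linear fit.

The coefficient of determination R² is the fraction of the total variation in y that the fitted line accounts for.

Here R² = 0.8379:
- Explained: 83.79% of the variation in y
- Unexplained (residual): 100% − 83.79% = 16.21%
- Rule of thumb (below 0.3 weak; 0.3 to below 0.7 moderate; 0.7 and above strong) → strong

Equivalently, for simple linear regression R² = r², so |r| = √0.8379 ≈ 0.9154.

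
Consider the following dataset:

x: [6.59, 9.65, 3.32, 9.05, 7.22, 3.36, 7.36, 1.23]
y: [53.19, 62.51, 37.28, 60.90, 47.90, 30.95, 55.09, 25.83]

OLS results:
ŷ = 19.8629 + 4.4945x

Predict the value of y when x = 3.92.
ŷ = 37.4813

To predict y for x = 3.92, substitute into the regression equation:

ŷ = 19.8629 + 4.4945 × 3.92
ŷ = 19.8629 + 17.6184
ŷ = 37.4813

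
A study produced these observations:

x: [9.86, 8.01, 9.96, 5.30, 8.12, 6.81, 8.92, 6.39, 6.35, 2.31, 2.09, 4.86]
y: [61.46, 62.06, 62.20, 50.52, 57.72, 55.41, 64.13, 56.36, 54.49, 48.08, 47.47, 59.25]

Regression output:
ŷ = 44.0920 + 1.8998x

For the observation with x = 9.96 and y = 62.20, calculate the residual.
Residual = -0.8140

The residual is the difference between the actual value and the predicted value:

Residual = y - ŷ

Step 1: Calculate predicted value
ŷ = 44.0920 + 1.8998 × 9.96
ŷ = 63.0140

Step 2: Calculate residual
Residual = 62.20 - 63.0140
Residual = -0.8140

The residual is negative, so the observed y = 62.20 sits below the regression line (the line overestimates it by 0.8140).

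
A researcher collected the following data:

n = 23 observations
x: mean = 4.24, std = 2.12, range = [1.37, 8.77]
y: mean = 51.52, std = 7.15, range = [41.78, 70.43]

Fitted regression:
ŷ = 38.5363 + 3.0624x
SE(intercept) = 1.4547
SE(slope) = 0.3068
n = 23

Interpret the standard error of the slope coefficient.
SE(β̂₁) = 0.3068 is the estimated standard deviation of the slope estimate across repeated samples; relative to β̂₁ = 3.0624 that is 10.0%, a precise estimate.

SE(β̂₁) = 0.3068 says: if we drew many samples of n = 23 from the same population and refit each time, the fitted slopes would scatter with a standard deviation of roughly 0.3068 around the true β₁.

Relative precision:
- SE / |β̂₁| = 0.3068 / 3.0624 = 10.0%
- Rule of thumb (under 20%: precise; 20% to under 50%: moderately precise; 50% or more: imprecise) → precise

Link to the t-test: t = β̂₁ / SE(β̂₁) = 3.0624 / 0.3068 = 9.9817, the statistic for H₀: β₁ = 0.

What drives SE(β̂₁): wider spread of x values → smaller SE; larger n (here n = 23) → smaller SE.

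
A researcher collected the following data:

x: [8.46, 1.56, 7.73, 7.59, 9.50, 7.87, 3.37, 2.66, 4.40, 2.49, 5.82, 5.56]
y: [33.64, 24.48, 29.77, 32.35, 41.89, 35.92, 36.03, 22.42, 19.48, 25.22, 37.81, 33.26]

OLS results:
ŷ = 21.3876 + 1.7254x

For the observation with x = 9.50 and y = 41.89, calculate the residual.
Residual = 4.1111

The residual is the difference between the actual value and the predicted value:

Residual = y - ŷ

Step 1: Calculate predicted value
ŷ = 21.3876 + 1.7254 × 9.50
ŷ = 37.7789

Step 2: Calculate residual
Residual = 41.89 - 37.7789
Residual = 4.1111

The residual is positive, so the observed y = 41.89 sits above the regression line (the line underestimates it by 4.1111).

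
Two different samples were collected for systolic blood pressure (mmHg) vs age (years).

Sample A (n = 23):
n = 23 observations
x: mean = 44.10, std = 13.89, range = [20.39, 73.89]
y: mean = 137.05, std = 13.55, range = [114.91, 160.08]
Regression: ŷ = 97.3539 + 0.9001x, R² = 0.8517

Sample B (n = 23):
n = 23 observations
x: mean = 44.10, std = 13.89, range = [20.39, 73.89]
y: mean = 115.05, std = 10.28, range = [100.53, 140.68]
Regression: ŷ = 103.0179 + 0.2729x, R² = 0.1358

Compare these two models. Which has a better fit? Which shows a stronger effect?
Model A has the better fit (R² = 0.8517 vs 0.1358). Model A shows the stronger effect (|β₁| = 0.9001 vs 0.2729).

Model Comparison:

Which explains more variance? (R²)
- Model A: R² = 0.8517 → 85.17% of variance in blood pressure explained
- Model B: R² = 0.1358 → 13.58% of variance in blood pressure explained
- 0.8517 > 0.1358 → Model A has the better fit

Strength of effect — compare |β₁|:
- Model A: β₁ = 0.9001 → predicted blood pressure rises 0.9001 mmHg per additional year of age
- Model B: β₁ = 0.2729 → predicted blood pressure rises 0.2729 mmHg per additional year of age
- |0.9001| > |0.2729| → Model A shows the stronger marginal effect

Notes:
- The two samples could reflect different populations, time periods, or measurement quality.
- A steeper slope doesn't make a better model if the scatter around the line is large.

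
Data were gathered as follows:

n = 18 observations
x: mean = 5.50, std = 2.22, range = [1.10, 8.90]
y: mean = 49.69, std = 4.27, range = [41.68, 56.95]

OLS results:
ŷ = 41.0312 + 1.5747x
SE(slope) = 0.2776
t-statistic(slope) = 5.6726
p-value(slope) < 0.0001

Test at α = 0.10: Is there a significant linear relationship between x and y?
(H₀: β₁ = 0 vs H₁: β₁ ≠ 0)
Since p-value < 0.0001 < α = 0.10, reject H₀ — the slope is significantly different from 0.

Hypothesis test for the slope coefficient:

H₀: β₁ = 0 (no linear relationship)
H₁: β₁ ≠ 0 (linear relationship exists)

Test statistic: t = β̂₁ / SE(β̂₁) = 1.5747 / 0.2776 = 5.6726

The p-value (<0.0001) is the probability, under H₀, of a t-statistic at least as extreme as |t| = 5.6726 (two-sided, df = n − 2 = 16).

Decision rule: reject H₀ if p-value < α.
p-value < 0.0001 < α = 0.10 → reject H₀.

There is sufficient evidence at the 10% significance level to conclude that a linear relationship exists between x and y.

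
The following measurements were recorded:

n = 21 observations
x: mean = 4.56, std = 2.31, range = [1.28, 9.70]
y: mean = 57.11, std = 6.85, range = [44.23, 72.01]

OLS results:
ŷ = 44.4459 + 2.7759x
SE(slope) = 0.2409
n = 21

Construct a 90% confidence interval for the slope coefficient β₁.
The 90% CI for β₁ is (2.3594, 3.1924)

Confidence interval for the slope:

The 90% CI for β₁ is: β̂₁ ± t*(α/2, n-2) × SE(β̂₁)

Step 1: Find critical t-value
- Confidence level = 0.9
- Degrees of freedom = n - 2 = 21 - 2 = 19
- t*(α/2, 19) = 1.7291

Step 2: Calculate margin of error
Margin = 1.7291 × 0.2409 = 0.4165

Step 3: Construct interval
CI = 2.7759 ± 0.4165
CI = (2.3594, 3.1924)

Interpretation: each one-unit increase in x is associated with a change in mean y of between 2.3594 and 3.1924, with 90% confidence.
Both endpoints are positive, so the data support a genuinely positive slope at this confidence level.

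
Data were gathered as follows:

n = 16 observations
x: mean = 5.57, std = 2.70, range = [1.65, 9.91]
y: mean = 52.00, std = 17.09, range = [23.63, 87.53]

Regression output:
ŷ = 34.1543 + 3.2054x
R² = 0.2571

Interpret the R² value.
About 25.71% of the variability in y is accounted for by the regression on x (R² = 0.2571) — a weak linear fit.

R² = 1 − SS_res/SS_tot compares the residual scatter to the total scatter of y about its mean.

Here R² = 0.2571:
- Explained: 25.71% of the variation in y
- Unexplained (residual): 100% − 25.71% = 74.29%
- Rule of thumb (below 0.3 weak; 0.3 to below 0.7 moderate; 0.7 and above strong) → weak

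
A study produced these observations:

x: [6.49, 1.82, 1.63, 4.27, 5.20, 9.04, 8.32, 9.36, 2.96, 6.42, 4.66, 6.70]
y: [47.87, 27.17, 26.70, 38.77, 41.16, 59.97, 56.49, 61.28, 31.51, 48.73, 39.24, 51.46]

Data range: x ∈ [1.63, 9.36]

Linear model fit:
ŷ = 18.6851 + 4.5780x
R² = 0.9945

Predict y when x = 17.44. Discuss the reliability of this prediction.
ŷ = 98.5254 (extrapolation — x = 17.44 lies outside [1.63, 9.36], so reliability is low).

Prediction calculation:
ŷ = 18.6851 + 4.5780 × 17.44
ŷ = 98.5254

Reliability:
- Data range: x ∈ [1.63, 9.36]
- Prediction point: x = 17.44 is 8.08 units above the observed range → this is EXTRAPOLATION, not interpolation

Why that matters here:
- R² describes fit only over the sampled x values; it says nothing about behaviour beyond them
- The standard error of prediction grows with (x − x̄)², and x = 17.44 is far from x̄ = 5.57
- Real relationships often flatten, saturate, or turn nonlinear at extremes

A defensible statement: 'if the linear trend continued to x = 17.44, y would be about 98.5254' — the premise is untested.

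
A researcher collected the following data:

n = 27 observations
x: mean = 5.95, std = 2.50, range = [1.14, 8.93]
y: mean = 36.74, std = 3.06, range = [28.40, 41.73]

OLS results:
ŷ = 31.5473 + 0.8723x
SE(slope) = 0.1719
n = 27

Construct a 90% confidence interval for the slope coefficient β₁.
The 90% CI for β₁ is (0.5787, 1.1659)

Confidence interval for the slope:

The 90% CI for β₁ is: β̂₁ ± t*(α/2, n-2) × SE(β̂₁)

Step 1: Find critical t-value
- Confidence level = 0.9
- Degrees of freedom = n - 2 = 27 - 2 = 25
- t*(α/2, 25) = 1.7081

Step 2: Calculate margin of error
Margin = 1.7081 × 0.1719 = 0.2936

Step 3: Construct interval
CI = 0.8723 ± 0.2936
CI = (0.5787, 1.1659)

Interpretation: We are 90% confident that the true slope β₁ lies between 0.5787 and 1.1659.
Since 0 is outside the interval, a two-sided test at α = 0.10 would reject H₀: β₁ = 0.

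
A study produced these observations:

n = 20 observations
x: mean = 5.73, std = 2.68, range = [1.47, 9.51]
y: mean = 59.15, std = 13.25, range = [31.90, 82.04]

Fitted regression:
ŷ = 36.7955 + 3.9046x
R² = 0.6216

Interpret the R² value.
R² = 0.6216 means 62.16% of the variation in y is explained by the linear relationship with x. This indicates a moderate fit.

R² = 1 − SS_res/SS_tot compares the residual scatter to the total scatter of y about its mean.

Here R² = 0.6216:
- Explained: 62.16% of the variation in y
- Unexplained (residual): 100% − 62.16% = 37.84%
- Rule of thumb (below 0.3 weak; 0.3 to below 0.7 moderate; 0.7 and above strong) → moderate

Equivalently, for simple linear regression R² = r², so |r| = √0.6216 ≈ 0.7884.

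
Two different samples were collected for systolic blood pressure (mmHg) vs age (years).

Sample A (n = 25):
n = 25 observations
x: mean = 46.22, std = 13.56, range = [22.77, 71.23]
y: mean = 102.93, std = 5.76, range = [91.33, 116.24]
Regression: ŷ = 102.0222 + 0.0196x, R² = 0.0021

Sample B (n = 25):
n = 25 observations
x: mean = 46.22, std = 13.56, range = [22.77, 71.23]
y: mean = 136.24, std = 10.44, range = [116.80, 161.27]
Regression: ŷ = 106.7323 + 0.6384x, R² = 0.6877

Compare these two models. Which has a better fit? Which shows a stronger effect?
Model B has the better fit (R² = 0.6877 vs 0.0021). Model B shows the stronger effect (|β₁| = 0.6384 vs 0.0196).

Model Comparison:

Which explains more variance? (R²)
- Model A: R² = 0.0021 → 0.21% of variance in blood pressure explained
- Model B: R² = 0.6877 → 68.77% of variance in blood pressure explained
- 0.6877 > 0.0021 → Model B has the better fit

Effect size (slope magnitude):
- Model A: β₁ = 0.0196 → predicted blood pressure rises 0.0196 mmHg per additional year of age
- Model B: β₁ = 0.6384 → predicted blood pressure rises 0.6384 mmHg per additional year of age
- |0.0196| < |0.6384| → Model B shows the stronger marginal effect

Note: The two samples could reflect different populations, time periods, or measurement quality.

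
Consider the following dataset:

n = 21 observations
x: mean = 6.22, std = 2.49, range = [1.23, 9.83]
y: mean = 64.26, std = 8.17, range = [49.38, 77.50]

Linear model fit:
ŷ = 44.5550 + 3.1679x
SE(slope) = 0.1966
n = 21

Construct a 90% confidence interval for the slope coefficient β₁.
The 90% CI for β₁ is (2.8280, 3.5078)

Confidence interval for the slope:

The 90% CI for β₁ is: β̂₁ ± t*(α/2, n-2) × SE(β̂₁)

Step 1: Find critical t-value
- Confidence level = 0.9
- Degrees of freedom = n - 2 = 21 - 2 = 19
- t*(α/2, 19) = 1.7291

Step 2: Calculate margin of error
Margin = 1.7291 × 0.1966 = 0.3399

Step 3: Construct interval
CI = 3.1679 ± 0.3399
CI = (2.8280, 3.5078)

Interpretation: We are 90% confident that the true slope β₁ lies between 2.8280 and 3.5078.
Both endpoints are positive, so the data support a genuinely positive slope at this confidence level.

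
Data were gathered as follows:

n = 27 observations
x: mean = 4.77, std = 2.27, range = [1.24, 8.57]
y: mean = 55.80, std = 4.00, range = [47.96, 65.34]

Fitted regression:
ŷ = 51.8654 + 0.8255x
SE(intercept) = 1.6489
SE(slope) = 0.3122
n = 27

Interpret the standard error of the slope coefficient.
SE(β̂₁) = 0.3122 is the estimated standard deviation of the slope estimate across repeated samples; relative to β̂₁ = 0.8255 that is 37.8%, a moderately precise estimate.

SE(β̂₁) = 0.3122 says: if we drew many samples of n = 27 from the same population and refit each time, the fitted slopes would scatter with a standard deviation of roughly 0.3122 around the true β₁.

Relative precision:
- SE / |β̂₁| = 0.3122 / 0.8255 = 37.8%
- Rule of thumb (under 20%: precise; 20% to under 50%: moderately precise; 50% or more: imprecise) → moderately precise

Link to the t-test: t = β̂₁ / SE(β̂₁) = 0.8255 / 0.3122 = 2.6441, the statistic for H₀: β₁ = 0.

What drives SE(β̂₁): more residual scatter → larger SE; wider spread of x values → smaller SE.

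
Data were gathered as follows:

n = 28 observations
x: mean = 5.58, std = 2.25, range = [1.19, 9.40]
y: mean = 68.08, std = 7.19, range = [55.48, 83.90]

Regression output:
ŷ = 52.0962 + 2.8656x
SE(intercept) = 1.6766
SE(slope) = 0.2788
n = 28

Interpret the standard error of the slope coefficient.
The slope 2.8656 is pinned down to within about ±0.2788 (one SE) by these data — relative uncertainty 9.7%, i.e. precise.

What SE measures:
- The standard error quantifies the sampling variability of the coefficient estimate
- It is the estimated standard deviation of β̂₁ across hypothetical repeated samples of the same size
- Smaller SE → more precise estimate

Relative precision:
- SE / |β̂₁| = 0.2788 / 2.8656 = 9.7%
- Rule of thumb (under 20%: precise; 20% to under 50%: moderately precise; 50% or more: imprecise) → precise

Link to the t-test: t = β̂₁ / SE(β̂₁) = 2.8656 / 0.2788 = 10.2783, the statistic for H₀: β₁ = 0.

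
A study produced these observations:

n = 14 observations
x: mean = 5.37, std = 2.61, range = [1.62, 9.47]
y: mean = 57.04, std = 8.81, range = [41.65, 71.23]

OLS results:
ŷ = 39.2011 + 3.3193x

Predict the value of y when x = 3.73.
ŷ = 51.5821

Plug x = 3.73 into the fitted line:

ŷ = 39.2011 + 3.3193 × 3.73
ŷ = 39.2011 + 12.3810
ŷ = 51.5821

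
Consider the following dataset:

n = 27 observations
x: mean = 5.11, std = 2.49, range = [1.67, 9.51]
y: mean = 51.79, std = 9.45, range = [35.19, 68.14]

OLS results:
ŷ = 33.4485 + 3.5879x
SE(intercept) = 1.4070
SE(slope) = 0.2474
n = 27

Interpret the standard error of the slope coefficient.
The slope 3.5879 is pinned down to within about ±0.2474 (one SE) by these data — relative uncertainty 6.9%, i.e. precise.

SE(β̂₁) = 0.2474 says: if we drew many samples of n = 27 from the same population and refit each time, the fitted slopes would scatter with a standard deviation of roughly 0.2474 around the true β₁.

Relative precision:
- SE / |β̂₁| = 0.2474 / 3.5879 = 6.9%
- Rule of thumb (under 20%: precise; 20% to under 50%: moderately precise; 50% or more: imprecise) → precise

Rough 95% range (±2 SE): 3.5879 ± 0.4948 → (3.0931, 4.0827).

What drives SE(β̂₁): larger n (here n = 27) → smaller SE; wider spread of x values → smaller SE; more residual scatter → larger SE.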